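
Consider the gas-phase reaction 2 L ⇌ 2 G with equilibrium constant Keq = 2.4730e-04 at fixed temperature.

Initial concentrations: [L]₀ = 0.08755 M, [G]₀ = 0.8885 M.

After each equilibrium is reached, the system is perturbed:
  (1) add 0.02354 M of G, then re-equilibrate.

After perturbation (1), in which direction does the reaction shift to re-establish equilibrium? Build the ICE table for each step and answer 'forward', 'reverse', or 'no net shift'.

Q₀ = 103 vs Keq = 2.4730e-04 ⇒ Q>K, reverse
Step 1:
                  L         G
  init      0.08755    0.8885
  Δ          0.8734   -0.8734
  eq         0.9609   0.01511
  solve Keq expr → x = -0.4367; check Q = 2.4730e-04
Then add 0.02354 M of G.
Step 2:
                  L         G
  init       0.9609   0.03865
  Δ         0.02318  -0.02318
  eq         0.9841   0.01548
  solve Keq expr → x = -0.01159; check Q = 2.4730e-04

Direction: reverse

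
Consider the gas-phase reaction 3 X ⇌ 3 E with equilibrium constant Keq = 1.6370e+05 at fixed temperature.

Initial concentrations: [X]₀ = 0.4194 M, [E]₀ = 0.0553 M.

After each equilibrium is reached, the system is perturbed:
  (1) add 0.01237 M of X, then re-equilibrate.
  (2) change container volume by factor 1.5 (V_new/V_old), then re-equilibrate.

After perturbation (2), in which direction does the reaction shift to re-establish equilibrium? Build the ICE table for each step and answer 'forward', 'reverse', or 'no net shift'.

Direction: no net shift

Q₀ = 0.002292 vs Keq = 1.6370e+05 ⇒ Q<K, forward
Step 1:
                    X           E
  init         0.4194      0.0553
  Δ           -0.4109      0.4109
  eq         0.008522      0.4662
  solve Keq expr → x = 0.137; check Q = 1.6370e+05
Then add 0.01237 M of X.
Step 2:
                    X           E
  init        0.02089      0.4662
  Δ          -0.01215     0.01215
  eq         0.008744      0.4783
  solve Keq expr → x = 0.004049; check Q = 1.6370e+05
Then change container volume by factor 1.5 (V_new/V_old).
Step 3:
                    X           E
  init       0.005829      0.3189
  Δ                 0           0
  eq         0.005829      0.3189
  solve Keq expr → x = 0; check Q = 1.6370e+05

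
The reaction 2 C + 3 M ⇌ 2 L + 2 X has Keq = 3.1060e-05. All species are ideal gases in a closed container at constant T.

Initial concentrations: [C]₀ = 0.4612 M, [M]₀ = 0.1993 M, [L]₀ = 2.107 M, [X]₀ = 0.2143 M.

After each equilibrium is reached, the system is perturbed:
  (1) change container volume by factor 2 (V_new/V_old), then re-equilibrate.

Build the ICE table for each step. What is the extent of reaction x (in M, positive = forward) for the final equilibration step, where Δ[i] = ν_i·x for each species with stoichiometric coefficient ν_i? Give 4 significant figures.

x = -5.4293e-05 M

Q₀ = 121.1 vs Keq = 3.1060e-05 ⇒ Q>K, reverse
Step 1:
                    C           M           L           X
  Initial      0.4612      0.1993       2.107      0.2143
  Change       0.2136      0.3203     -0.2136     -0.2136
  Equil        0.6748      0.5196       1.893  7.4395e-04
  solve Keq expr → x = -0.1068; check Q = 3.1060e-05
Then change container volume by factor 2 (V_new/V_old).
Step 2:
                    C           M           L           X
  Initial      0.3374      0.2598      0.9467  3.7197e-04
  Change   1.0859e-04  1.6288e-04 -1.0859e-04 -1.0859e-04
  Equil        0.3375        0.26      0.9466  2.6339e-04
  solve Keq expr → x = -5.4293e-05; check Q = 3.1060e-05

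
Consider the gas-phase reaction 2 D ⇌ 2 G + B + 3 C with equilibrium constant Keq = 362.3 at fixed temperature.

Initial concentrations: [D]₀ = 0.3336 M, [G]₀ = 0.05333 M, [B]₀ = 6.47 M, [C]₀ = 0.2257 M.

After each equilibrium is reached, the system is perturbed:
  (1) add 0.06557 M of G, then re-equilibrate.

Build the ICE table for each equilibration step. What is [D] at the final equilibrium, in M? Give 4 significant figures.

[D]_eq = 0.03178 M

Q₀ = 0.001901 vs Keq = 362.3 ⇒ Q<K, forward
Step 1:
                    D           G           B           C
  init         0.3336     0.05333        6.47      0.2257
  Δ           -0.3061      0.3061       0.153      0.4591
  eq          0.02754      0.3594       6.623      0.6848
  solve Keq expr → x = 0.153; check Q = 362.3
Then add 0.06557 M of G.
Step 2:
                    D           G           B           C
  init        0.02754       0.425       6.623      0.6848
  Δ          0.004245   -0.004245   -0.002123   -0.006368
  eq          0.03178      0.4207       6.621      0.6784
  solve Keq expr → x = -0.002123; check Q = 362.3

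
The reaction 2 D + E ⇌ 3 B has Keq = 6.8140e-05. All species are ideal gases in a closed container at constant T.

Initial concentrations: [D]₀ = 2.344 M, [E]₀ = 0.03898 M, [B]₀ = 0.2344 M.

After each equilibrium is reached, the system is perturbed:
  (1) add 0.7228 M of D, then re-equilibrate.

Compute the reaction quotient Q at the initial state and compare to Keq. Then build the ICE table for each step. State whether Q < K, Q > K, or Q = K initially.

Q₀ = 0.06013; Q > K (proceeds reverse)

Q₀ = 0.06013 vs Keq = 6.8140e-05 ⇒ Q>K, reverse
Step 1:
                    D           E           B
  init          2.344     0.03898      0.2344
  Δ            0.1327     0.06636     -0.1991
  eq            2.477      0.1053     0.03531
  solve Keq expr → x = -0.06636; check Q = 6.8140e-05
Then add 0.7228 M of D.
Step 2:
                    D           E           B
  init            3.2      0.1053     0.03531
  Δ         -0.004172   -0.002086    0.006259
  eq            3.195      0.1033     0.04157
  solve Keq expr → x = 0.002086; check Q = 6.8140e-05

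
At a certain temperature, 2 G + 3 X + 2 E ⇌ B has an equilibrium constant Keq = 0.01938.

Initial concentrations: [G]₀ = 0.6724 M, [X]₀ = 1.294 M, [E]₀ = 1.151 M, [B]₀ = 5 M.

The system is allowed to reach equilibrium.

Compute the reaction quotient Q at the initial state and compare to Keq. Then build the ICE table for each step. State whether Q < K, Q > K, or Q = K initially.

Q₀ = 3.853; Q > K (proceeds reverse)

Q₀ = 3.853 vs Keq = 0.01938 ⇒ Q>K, reverse
Step 1:
                    G           X           E           B
  I            0.6724       1.294       1.151           5
  C            0.9499       1.425      0.9499      -0.475
  E             1.622       2.719       2.101       4.525
  solve Keq expr → x = -0.475; check Q = 0.01938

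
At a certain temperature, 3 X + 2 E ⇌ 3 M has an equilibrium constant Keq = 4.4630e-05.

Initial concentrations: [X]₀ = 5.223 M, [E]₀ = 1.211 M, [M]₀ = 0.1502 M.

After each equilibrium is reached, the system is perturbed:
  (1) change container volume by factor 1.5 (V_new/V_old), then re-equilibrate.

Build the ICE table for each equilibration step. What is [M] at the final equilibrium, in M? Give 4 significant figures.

[M]_eq = 0.1065 M

Q₀ = 1.6217e-05 vs Keq = 4.4630e-05 ⇒ Q<K, forward
Step 1:
                    X           E           M
  Initial       5.223       1.211      0.1502
  Change     -0.05397    -0.03598     0.05397
  Equil         5.169       1.175      0.2042
  solve Keq expr → x = 0.01799; check Q = 4.4630e-05
Then change container volume by factor 1.5 (V_new/V_old).
Step 2:
                    X           E           M
  Initial       3.446      0.7833      0.1361
  Change      0.02959     0.01973    -0.02959
  Equil         3.476      0.8031      0.1065
  solve Keq expr → x = -0.009865; check Q = 4.4630e-05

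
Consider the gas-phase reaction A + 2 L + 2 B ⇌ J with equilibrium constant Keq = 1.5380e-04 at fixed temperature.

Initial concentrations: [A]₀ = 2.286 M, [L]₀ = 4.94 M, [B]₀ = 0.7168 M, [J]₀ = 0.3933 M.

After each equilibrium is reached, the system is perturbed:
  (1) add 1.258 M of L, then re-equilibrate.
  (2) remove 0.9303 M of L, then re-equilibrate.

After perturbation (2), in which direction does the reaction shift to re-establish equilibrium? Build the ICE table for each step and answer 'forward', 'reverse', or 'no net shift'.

Direction: reverse

Q₀ = 0.01372 vs Keq = 1.5380e-04 ⇒ Q>K, reverse
Step 1:
                    A           L           B           J
  Initial       2.286        4.94      0.7168      0.3933
  Change       0.3658      0.7316      0.7316     -0.3658
  Equil         2.652       5.672       1.448     0.02752
  solve Keq expr → x = -0.3658; check Q = 1.5380e-04
Then add 1.258 M of L.
Step 2:
                    A           L           B           J
  Initial       2.652        6.93       1.448     0.02752
  Change     -0.01179    -0.02358    -0.02358     0.01179
  Equil          2.64       6.906       1.425     0.03931
  solve Keq expr → x = 0.01179; check Q = 1.5380e-04
Then remove 0.9303 M of L.
Step 3:
                    A           L           B           J
  Initial        2.64       5.976       1.425     0.03931
  Change      0.00886     0.01772     0.01772    -0.00886
  Equil         2.649       5.993       1.442     0.03045
  solve Keq expr → x = -0.00886; check Q = 1.5380e-04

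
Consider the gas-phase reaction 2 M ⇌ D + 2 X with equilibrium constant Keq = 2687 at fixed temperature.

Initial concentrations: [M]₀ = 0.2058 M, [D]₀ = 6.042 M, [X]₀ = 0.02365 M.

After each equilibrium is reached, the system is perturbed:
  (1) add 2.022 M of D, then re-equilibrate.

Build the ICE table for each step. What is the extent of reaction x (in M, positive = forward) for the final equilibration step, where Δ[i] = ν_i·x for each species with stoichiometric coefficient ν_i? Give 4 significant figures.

x = -7.5852e-04 M

Q₀ = 0.07979 vs Keq = 2687 ⇒ Q<K, forward
Step 1:
                  M         D         X
  I          0.2058     6.042   0.02365
  C         -0.1953   0.09767    0.1953
  E         0.01047      6.14     0.219
  solve Keq expr → x = 0.09767; check Q = 2687
Then add 2.022 M of D.
Step 2:
                  M         D         X
  I         0.01047     8.162     0.219
  C        0.001517 -7.5852e-04 -0.001517
  E         0.01198     8.161    0.2175
  solve Keq expr → x = -7.5852e-04; check Q = 2687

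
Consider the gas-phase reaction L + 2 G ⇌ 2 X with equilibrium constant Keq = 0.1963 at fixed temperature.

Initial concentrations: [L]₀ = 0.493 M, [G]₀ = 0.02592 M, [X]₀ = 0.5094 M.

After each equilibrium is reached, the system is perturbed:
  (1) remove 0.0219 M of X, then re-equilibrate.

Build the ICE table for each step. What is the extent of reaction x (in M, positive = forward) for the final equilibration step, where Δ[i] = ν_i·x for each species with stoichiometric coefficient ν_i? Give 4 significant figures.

x = 0.007737 M

Q₀ = 783.4 vs Keq = 0.1963 ⇒ Q>K, reverse
Step 1:
                  L         G         X
  init        0.493   0.02592    0.5094
  Δ          0.1832    0.3664   -0.3664
  eq         0.6762    0.3924     0.143
  solve Keq expr → x = -0.1832; check Q = 0.1963
Then remove 0.0219 M of X.
Step 2:
                  L         G         X
  init       0.6762    0.3924    0.1211
  Δ       -0.007737  -0.01547   0.01547
  eq         0.6685    0.3769    0.1365
  solve Keq expr → x = 0.007737; check Q = 0.1963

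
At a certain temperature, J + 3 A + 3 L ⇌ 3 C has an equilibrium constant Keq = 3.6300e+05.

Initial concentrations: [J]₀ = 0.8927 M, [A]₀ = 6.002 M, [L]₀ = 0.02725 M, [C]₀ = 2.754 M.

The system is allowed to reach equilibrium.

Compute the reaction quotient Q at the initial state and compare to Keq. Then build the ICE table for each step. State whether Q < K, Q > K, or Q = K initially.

Q₀ = 5348 vs Keq = 3.6300e+05 ⇒ Q<K, forward
Step 1:
                    J           A           L           C
  I            0.8927       6.002     0.02725       2.754
  C         -0.006827    -0.02048    -0.02048     0.02048
  E            0.8859       5.982     0.00677       2.774
  solve Keq expr → x = 0.006827; check Q = 3.6300e+05

Q₀ = 5348; Q < K (proceeds forward)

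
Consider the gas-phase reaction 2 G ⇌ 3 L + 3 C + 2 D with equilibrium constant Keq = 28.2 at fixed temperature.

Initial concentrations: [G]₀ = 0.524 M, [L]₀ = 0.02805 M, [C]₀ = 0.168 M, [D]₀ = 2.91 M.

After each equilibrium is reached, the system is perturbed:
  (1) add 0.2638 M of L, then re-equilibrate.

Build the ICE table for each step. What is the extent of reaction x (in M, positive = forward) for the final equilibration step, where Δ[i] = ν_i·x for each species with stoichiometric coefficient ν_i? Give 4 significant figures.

Q₀ = 3.2274e-06 vs Keq = 28.2 ⇒ Q<K, forward
Step 1:
                    G           L           C           D
  init          0.524     0.02805       0.168        2.91
  Δ           -0.3632      0.5448      0.5448      0.3632
  eq           0.1608      0.5728      0.7128       3.273
  solve Keq expr → x = 0.1816; check Q = 28.2
Then add 0.2638 M of L.
Step 2:
                    G           L           C           D
  init         0.1608      0.8366      0.7128       3.273
  Δ           0.04778    -0.07168    -0.07168    -0.04778
  eq           0.2086       0.765      0.6411       3.225
  solve Keq expr → x = -0.02389; check Q = 28.2

x = -0.02389 M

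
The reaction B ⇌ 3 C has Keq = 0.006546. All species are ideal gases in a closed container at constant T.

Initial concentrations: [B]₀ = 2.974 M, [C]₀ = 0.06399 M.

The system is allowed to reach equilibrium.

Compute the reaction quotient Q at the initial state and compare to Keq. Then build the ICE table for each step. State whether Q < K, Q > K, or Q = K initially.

Q₀ = 8.8104e-05; Q < K (proceeds forward)

Q₀ = 8.8104e-05 vs Keq = 0.006546 ⇒ Q<K, forward
Step 1:
                    B           C
  I             2.974     0.06399
  C          -0.06766       0.203
  E             2.906       0.267
  solve Keq expr → x = 0.06766; check Q = 0.006546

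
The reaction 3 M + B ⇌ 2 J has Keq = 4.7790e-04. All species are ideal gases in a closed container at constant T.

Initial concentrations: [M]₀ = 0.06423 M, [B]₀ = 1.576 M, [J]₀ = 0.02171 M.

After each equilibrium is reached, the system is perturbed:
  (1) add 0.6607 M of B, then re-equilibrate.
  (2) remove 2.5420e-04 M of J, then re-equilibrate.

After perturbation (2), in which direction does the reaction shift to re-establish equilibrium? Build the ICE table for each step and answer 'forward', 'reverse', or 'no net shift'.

Q₀ = 1.129 vs Keq = 4.7790e-04 ⇒ Q>K, reverse
Step 1:
                  M         B         J
  I         0.06423     1.576   0.02171
  C         0.03134   0.01045   -0.0209
  E         0.09557     1.586 8.1357e-04
  solve Keq expr → x = -0.01045; check Q = 4.7790e-04
Then add 0.6607 M of B.
Step 2:
                  M         B         J
  I         0.09557     2.247 8.1357e-04
  C       -2.2686e-04 -7.5621e-05 1.5124e-04
  E         0.09535     2.247 9.6481e-04
  solve Keq expr → x = 7.5621e-05; check Q = 4.7790e-04
Then remove 2.5420e-04 M of J.
Step 3:
                  M         B         J
  I         0.09535     2.247 7.1061e-04
  C       -3.7278e-04 -1.2426e-04 2.4852e-04
  E         0.09497     2.247 9.5913e-04
  solve Keq expr → x = 1.2426e-04; check Q = 4.7790e-04

Direction: forward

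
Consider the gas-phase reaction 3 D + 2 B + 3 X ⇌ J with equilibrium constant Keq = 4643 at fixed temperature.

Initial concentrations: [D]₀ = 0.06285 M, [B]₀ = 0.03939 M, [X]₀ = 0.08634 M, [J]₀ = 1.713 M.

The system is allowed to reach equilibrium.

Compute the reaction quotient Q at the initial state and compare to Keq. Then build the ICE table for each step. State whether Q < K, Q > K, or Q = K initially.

Q₀ = 6.9093e+09; Q > K (proceeds reverse)

Q₀ = 6.9093e+09 vs Keq = 4643 ⇒ Q>K, reverse
Step 1:
                   D          B          X          J
  init       0.06285    0.03939    0.08634      1.713
  Δ            0.338     0.2253      0.338    -0.1127
  eq          0.4008     0.2647     0.4243        1.6
  solve Keq expr → x = -0.1127; check Q = 4643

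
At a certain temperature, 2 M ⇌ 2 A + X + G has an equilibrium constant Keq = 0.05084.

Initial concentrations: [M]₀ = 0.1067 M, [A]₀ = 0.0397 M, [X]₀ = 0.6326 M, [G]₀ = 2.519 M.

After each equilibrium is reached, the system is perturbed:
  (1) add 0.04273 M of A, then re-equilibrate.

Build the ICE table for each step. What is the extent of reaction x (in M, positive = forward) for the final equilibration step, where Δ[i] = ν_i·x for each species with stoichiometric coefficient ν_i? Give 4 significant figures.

x = -0.01788 M

Q₀ = 0.2206 vs Keq = 0.05084 ⇒ Q>K, reverse
Step 1:
                    M           A           X           G
  init         0.1067      0.0397      0.6326       2.519
  Δ           0.01735    -0.01735   -0.008675   -0.008675
  eq           0.1241     0.02235      0.6239        2.51
  solve Keq expr → x = -0.008675; check Q = 0.05084
Then add 0.04273 M of A.
Step 2:
                    M           A           X           G
  init         0.1241     0.06508      0.6239        2.51
  Δ           0.03576    -0.03576    -0.01788    -0.01788
  eq           0.1598     0.02932       0.606       2.492
  solve Keq expr → x = -0.01788; check Q = 0.05084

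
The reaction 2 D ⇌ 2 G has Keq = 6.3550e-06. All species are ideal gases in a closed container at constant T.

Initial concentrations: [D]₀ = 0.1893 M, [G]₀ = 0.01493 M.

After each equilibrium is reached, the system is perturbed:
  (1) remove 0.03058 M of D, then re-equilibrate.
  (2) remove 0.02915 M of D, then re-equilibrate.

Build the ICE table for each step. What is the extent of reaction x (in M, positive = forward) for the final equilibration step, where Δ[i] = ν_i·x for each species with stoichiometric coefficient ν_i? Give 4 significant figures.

x = -3.6650e-05 M

Q₀ = 0.00622 vs Keq = 6.3550e-06 ⇒ Q>K, reverse
Step 1:
                   D          G
  init        0.1893    0.01493
  Δ          0.01442   -0.01442
  eq          0.2037 5.1355e-04
  solve Keq expr → x = -0.007208; check Q = 6.3550e-06
Then remove 0.03058 M of D.
Step 2:
                   D          G
  init        0.1731 5.1355e-04
  Δ       7.6896e-05 -7.6896e-05
  eq          0.1732 4.3666e-04
  solve Keq expr → x = -3.8448e-05; check Q = 6.3550e-06
Then remove 0.02915 M of D.
Step 3:
                   D          G
  init        0.1441 4.3666e-04
  Δ       7.3300e-05 -7.3300e-05
  eq          0.1441 3.6336e-04
  solve Keq expr → x = -3.6650e-05; check Q = 6.3550e-06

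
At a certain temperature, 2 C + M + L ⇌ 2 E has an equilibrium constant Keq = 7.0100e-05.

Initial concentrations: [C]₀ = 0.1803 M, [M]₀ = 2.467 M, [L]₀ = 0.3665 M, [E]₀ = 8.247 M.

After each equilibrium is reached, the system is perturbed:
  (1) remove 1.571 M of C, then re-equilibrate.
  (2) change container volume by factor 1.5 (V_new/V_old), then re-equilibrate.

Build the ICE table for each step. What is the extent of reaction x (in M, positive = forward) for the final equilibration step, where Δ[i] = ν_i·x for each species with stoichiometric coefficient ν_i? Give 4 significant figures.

Q₀ = 2314 vs Keq = 7.0100e-05 ⇒ Q>K, reverse
Step 1:
                   C          M          L          E
  init        0.1803      2.467     0.3665      8.247
  Δ            7.892      3.946      3.946     -7.892
  eq           8.072      6.413      4.312     0.3554
  solve Keq expr → x = -3.946; check Q = 7.0100e-05
Then remove 1.571 M of C.
Step 2:
                   C          M          L          E
  init         6.501      6.413      4.312     0.3554
  Δ          0.06452    0.03226    0.03226   -0.06452
  eq           6.565      6.445      4.345     0.2909
  solve Keq expr → x = -0.03226; check Q = 7.0100e-05
Then change container volume by factor 1.5 (V_new/V_old).
Step 3:
                   C          M          L          E
  init         4.377      4.297      2.896     0.1939
  Δ          0.06165    0.03083    0.03083   -0.06165
  eq           4.439      4.328      2.927     0.1323
  solve Keq expr → x = -0.03083; check Q = 7.0100e-05

x = -0.03083 M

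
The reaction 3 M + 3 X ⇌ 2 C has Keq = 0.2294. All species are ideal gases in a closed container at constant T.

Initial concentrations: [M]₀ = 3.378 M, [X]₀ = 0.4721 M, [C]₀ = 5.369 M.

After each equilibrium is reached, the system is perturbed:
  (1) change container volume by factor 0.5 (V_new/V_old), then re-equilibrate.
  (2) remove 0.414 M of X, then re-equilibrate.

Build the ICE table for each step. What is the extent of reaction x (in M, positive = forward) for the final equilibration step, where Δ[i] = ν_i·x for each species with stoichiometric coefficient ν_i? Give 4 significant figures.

x = -0.1149 M

Q₀ = 7.107 vs Keq = 0.2294 ⇒ Q>K, reverse
Step 1:
                  M         X         C
  init        3.378    0.4721     5.369
  Δ          0.6884    0.6884   -0.4589
  eq          4.066     1.161      4.91
  solve Keq expr → x = -0.2295; check Q = 0.2294
Then change container volume by factor 0.5 (V_new/V_old).
Step 2:
                  M         X         C
  init        8.133     2.321      9.82
  Δ          -1.186    -1.186    0.7904
  eq          6.947     1.135     10.61
  solve Keq expr → x = 0.3952; check Q = 0.2294
Then remove 0.414 M of X.
Step 3:
                  M         X         C
  init        6.947    0.7214     10.61
  Δ          0.3447    0.3447   -0.2298
  eq          7.292     1.066     10.38
  solve Keq expr → x = -0.1149; check Q = 0.2294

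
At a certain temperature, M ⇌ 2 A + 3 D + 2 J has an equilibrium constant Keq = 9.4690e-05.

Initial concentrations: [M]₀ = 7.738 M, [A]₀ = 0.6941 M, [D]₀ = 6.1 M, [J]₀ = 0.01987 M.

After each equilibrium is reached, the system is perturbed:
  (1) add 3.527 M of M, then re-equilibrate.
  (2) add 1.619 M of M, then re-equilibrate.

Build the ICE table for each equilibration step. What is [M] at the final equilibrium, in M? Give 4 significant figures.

[M]_eq = 12.89 M

Q₀ = 0.00558 vs Keq = 9.4690e-05 ⇒ Q>K, reverse
Step 1:
                  M         A         D         J
  init        7.738    0.6941       6.1   0.01987
  Δ        0.008599   -0.0172   -0.0258   -0.0172
  eq          7.747    0.6769     6.074  0.002673
  solve Keq expr → x = -0.008599; check Q = 9.4690e-05
Then add 3.527 M of M.
Step 2:
                  M         A         D         J
  init        11.27    0.6769     6.074  0.002673
  Δ       -2.7411e-04 5.4822e-04 8.2234e-04 5.4822e-04
  eq          11.27    0.6775     6.075  0.003221
  solve Keq expr → x = 2.7411e-04; check Q = 9.4690e-05
Then add 1.619 M of M.
Step 3:
                  M         A         D         J
  init        12.89    0.6775     6.075  0.003221
  Δ       -1.1105e-04 2.2210e-04 3.3315e-04 2.2210e-04
  eq          12.89    0.6777     6.075  0.003443
  solve Keq expr → x = 1.1105e-04; check Q = 9.4690e-05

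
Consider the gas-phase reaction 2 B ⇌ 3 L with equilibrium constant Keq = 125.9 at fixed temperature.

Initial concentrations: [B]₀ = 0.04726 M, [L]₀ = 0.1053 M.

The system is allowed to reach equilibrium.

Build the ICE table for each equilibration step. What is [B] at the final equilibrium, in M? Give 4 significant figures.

[B]_eq = 0.006086 M

Q₀ = 0.5228 vs Keq = 125.9 ⇒ Q<K, forward
Step 1:
                   B          L
  init       0.04726     0.1053
  Δ         -0.04117    0.06176
  eq        0.006086     0.1671
  solve Keq expr → x = 0.02059; check Q = 125.9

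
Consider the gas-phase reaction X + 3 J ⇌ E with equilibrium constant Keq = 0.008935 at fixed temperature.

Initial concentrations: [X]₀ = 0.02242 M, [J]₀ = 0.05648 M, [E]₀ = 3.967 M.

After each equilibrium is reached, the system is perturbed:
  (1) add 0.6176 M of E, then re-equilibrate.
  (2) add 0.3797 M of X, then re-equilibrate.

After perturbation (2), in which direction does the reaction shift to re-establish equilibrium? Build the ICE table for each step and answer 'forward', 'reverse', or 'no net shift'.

Direction: forward

Q₀ = 9.8207e+05 vs Keq = 0.008935 ⇒ Q>K, reverse
Step 1:
                  X         J         E
  init      0.02242   0.05648     3.967
  Δ           1.726     5.178    -1.726
  eq          1.748     5.235     2.241
  solve Keq expr → x = -1.726; check Q = 0.008935
Then add 0.6176 M of E.
Step 2:
                  X         J         E
  init        1.748     5.235     2.859
  Δ         0.09408    0.2822  -0.09408
  eq          1.843     5.517     2.764
  solve Keq expr → x = -0.09408; check Q = 0.008935
Then add 0.3797 M of X.
Step 3:
                  X         J         E
  init        2.222     5.517     2.764
  Δ        -0.07554   -0.2266   0.07554
  eq          2.147      5.29      2.84
  solve Keq expr → x = 0.07554; check Q = 0.008935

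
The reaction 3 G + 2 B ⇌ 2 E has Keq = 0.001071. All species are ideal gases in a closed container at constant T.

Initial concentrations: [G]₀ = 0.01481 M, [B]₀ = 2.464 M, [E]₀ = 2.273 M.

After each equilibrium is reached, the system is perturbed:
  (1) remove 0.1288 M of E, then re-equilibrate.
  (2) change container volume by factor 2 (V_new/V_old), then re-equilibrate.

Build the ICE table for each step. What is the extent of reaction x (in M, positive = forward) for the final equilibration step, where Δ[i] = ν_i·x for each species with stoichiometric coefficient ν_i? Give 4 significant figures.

x = -0.06779 M

Q₀ = 2.6197e+05 vs Keq = 0.001071 ⇒ Q>K, reverse
Step 1:
                    G           B           E
  init        0.01481       2.464       2.273
  Δ             2.562       1.708      -1.708
  eq            2.577       4.172      0.5649
  solve Keq expr → x = -0.8541; check Q = 0.001071
Then remove 0.1288 M of E.
Step 2:
                    G           B           E
  init          2.577       4.172      0.4361
  Δ           -0.1197    -0.07983     0.07983
  eq            2.457       4.092      0.5159
  solve Keq expr → x = 0.03991; check Q = 0.001071
Then change container volume by factor 2 (V_new/V_old).
Step 3:
                    G           B           E
  init          1.229       2.046      0.2579
  Δ            0.2034      0.1356     -0.1356
  eq            1.432       2.182      0.1224
  solve Keq expr → x = -0.06779; check Q = 0.001071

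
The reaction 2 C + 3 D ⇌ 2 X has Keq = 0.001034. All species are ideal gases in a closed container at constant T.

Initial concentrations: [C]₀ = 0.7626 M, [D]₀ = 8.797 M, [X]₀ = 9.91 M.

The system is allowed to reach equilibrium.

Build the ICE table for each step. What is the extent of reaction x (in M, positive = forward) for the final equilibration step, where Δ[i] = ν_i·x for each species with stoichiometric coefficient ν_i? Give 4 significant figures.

x = -1.643 M

Q₀ = 0.2481 vs Keq = 0.001034 ⇒ Q>K, reverse
Step 1:
                    C           D           X
  Initial      0.7626       8.797        9.91
  Change        3.287        4.93      -3.287
  Equil          4.05       13.73       6.623
  solve Keq expr → x = -1.643; check Q = 0.001034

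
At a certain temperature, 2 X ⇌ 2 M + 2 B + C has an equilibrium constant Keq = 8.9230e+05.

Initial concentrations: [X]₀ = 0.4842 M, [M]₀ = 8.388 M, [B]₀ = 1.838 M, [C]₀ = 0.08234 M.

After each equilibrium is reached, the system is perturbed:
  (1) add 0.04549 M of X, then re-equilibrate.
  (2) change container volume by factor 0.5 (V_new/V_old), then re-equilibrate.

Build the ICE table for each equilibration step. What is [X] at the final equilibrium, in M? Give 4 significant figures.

Q₀ = 83.48 vs Keq = 8.9230e+05 ⇒ Q<K, forward
Step 1:
                   X          M          B          C
  Initial     0.4842      8.388      1.838    0.08234
  Change      -0.472      0.472      0.472      0.236
  Equil      0.01222       8.86       2.31     0.3183
  solve Keq expr → x = 0.236; check Q = 8.9230e+05
Then add 0.04549 M of X.
Step 2:
                   X          M          B          C
  Initial    0.05771       8.86       2.31     0.3183
  Change    -0.04476    0.04476    0.04476    0.02238
  Equil      0.01296      8.905      2.355     0.3407
  solve Keq expr → x = 0.02238; check Q = 8.9230e+05
Then change container volume by factor 0.5 (V_new/V_old).
Step 3:
                   X          M          B          C
  Initial    0.02591      17.81      4.709     0.6814
  Change     0.04528   -0.04528   -0.04528   -0.02264
  Equil      0.07119      17.76      4.664     0.6588
  solve Keq expr → x = -0.02264; check Q = 8.9230e+05

[X]_eq = 0.07119 M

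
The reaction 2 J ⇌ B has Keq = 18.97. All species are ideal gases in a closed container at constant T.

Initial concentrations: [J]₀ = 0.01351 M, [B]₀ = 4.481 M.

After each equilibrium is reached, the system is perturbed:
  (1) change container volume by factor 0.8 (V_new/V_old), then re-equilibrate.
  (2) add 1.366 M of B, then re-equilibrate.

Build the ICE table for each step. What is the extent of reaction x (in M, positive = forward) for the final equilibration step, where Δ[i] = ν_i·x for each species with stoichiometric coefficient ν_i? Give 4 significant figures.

x = -0.03129 M

Q₀ = 2.4551e+04 vs Keq = 18.97 ⇒ Q>K, reverse
Step 1:
                  J         B
  Initial   0.01351     4.481
  Change     0.4599   -0.2299
  Equil      0.4734     4.251
  solve Keq expr → x = -0.2299; check Q = 18.97
Then change container volume by factor 0.8 (V_new/V_old).
Step 2:
                  J         B
  Initial    0.5917     5.314
  Change   -0.06096   0.03048
  Equil      0.5308     5.344
  solve Keq expr → x = 0.03048; check Q = 18.97
Then add 1.366 M of B.
Step 3:
                  J         B
  Initial    0.5308      6.71
  Change    0.06259  -0.03129
  Equil      0.5934     6.679
  solve Keq expr → x = -0.03129; check Q = 18.97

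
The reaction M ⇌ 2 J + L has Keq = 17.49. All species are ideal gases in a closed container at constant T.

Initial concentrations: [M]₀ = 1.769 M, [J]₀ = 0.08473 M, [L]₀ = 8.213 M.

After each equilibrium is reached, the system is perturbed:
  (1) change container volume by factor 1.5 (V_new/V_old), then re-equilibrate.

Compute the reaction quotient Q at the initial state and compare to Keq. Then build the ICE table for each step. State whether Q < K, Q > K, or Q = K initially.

Q₀ = 0.03333; Q < K (proceeds forward)

Q₀ = 0.03333 vs Keq = 17.49 ⇒ Q<K, forward
Step 1:
                   M          J          L
  init         1.769    0.08473      8.213
  Δ          -0.6868      1.374     0.6868
  eq           1.082      1.458        8.9
  solve Keq expr → x = 0.6868; check Q = 17.49
Then change container volume by factor 1.5 (V_new/V_old).
Step 2:
                   M          J          L
  init        0.7215     0.9722      5.933
  Δ           -0.153     0.3059      0.153
  eq          0.5685      1.278      6.086
  solve Keq expr → x = 0.153; check Q = 17.49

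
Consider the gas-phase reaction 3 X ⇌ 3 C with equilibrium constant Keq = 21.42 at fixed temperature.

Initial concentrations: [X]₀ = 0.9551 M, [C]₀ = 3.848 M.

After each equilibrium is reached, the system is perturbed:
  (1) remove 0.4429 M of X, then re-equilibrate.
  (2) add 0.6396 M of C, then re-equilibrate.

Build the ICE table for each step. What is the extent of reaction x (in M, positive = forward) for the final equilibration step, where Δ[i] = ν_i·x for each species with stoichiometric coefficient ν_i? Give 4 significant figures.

x = -0.05644 M

Q₀ = 65.4 vs Keq = 21.42 ⇒ Q>K, reverse
Step 1:
                  X         C
  init       0.9551     3.848
  Δ          0.3165   -0.3165
  eq          1.272     3.531
  solve Keq expr → x = -0.1055; check Q = 21.42
Then remove 0.4429 M of X.
Step 2:
                  X         C
  init       0.8287     3.531
  Δ          0.3256   -0.3256
  eq          1.154     3.206
  solve Keq expr → x = -0.1085; check Q = 21.42
Then add 0.6396 M of C.
Step 3:
                  X         C
  init        1.154     3.845
  Δ          0.1693   -0.1693
  eq          1.324     3.676
  solve Keq expr → x = -0.05644; check Q = 21.42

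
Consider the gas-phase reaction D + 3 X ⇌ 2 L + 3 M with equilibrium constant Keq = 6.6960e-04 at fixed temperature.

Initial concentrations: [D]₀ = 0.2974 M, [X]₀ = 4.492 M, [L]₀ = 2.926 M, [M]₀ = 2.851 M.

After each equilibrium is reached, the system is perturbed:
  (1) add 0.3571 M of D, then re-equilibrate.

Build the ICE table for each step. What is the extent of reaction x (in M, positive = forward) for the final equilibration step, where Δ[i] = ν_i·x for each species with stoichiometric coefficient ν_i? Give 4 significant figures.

Q₀ = 7.36 vs Keq = 6.6960e-04 ⇒ Q>K, reverse
Step 1:
                  D         X         L         M
  init       0.2974     4.492     2.926     2.851
  Δ          0.7834      2.35    -1.567     -2.35
  eq          1.081     6.842     1.359    0.5007
  solve Keq expr → x = -0.7834; check Q = 6.6960e-04
Then add 0.3571 M of D.
Step 2:
                  D         X         L         M
  init        1.438     6.842     1.359    0.5007
  Δ        -0.01283  -0.03849   0.02566   0.03849
  eq          1.425     6.804     1.385    0.5392
  solve Keq expr → x = 0.01283; check Q = 6.6960e-04

x = 0.01283 M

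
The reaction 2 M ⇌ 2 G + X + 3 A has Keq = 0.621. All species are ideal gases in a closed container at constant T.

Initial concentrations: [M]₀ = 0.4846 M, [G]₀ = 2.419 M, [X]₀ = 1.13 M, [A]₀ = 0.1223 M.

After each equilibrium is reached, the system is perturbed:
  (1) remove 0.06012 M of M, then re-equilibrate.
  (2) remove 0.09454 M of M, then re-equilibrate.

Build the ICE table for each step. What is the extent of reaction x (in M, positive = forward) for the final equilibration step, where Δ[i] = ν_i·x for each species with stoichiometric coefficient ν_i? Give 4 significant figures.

x = -0.01014 M

Q₀ = 0.05151 vs Keq = 0.621 ⇒ Q<K, forward
Step 1:
                    M           G           X           A
  Initial      0.4846       2.419        1.13      0.1223
  Change     -0.07911     0.07911     0.03955      0.1187
  Equil        0.4055       2.498        1.17       0.241
  solve Keq expr → x = 0.03955; check Q = 0.621
Then remove 0.06012 M of M.
Step 2:
                    M           G           X           A
  Initial      0.3454       2.498        1.17       0.241
  Change      0.01218    -0.01218   -0.006092    -0.01827
  Equil        0.3576       2.486       1.163      0.2227
  solve Keq expr → x = -0.006092; check Q = 0.621
Then remove 0.09454 M of M.
Step 3:
                    M           G           X           A
  Initial       0.263       2.486       1.163      0.2227
  Change      0.02027    -0.02027    -0.01014    -0.03041
  Equil        0.2833       2.466       1.153      0.1923
  solve Keq expr → x = -0.01014; check Q = 0.621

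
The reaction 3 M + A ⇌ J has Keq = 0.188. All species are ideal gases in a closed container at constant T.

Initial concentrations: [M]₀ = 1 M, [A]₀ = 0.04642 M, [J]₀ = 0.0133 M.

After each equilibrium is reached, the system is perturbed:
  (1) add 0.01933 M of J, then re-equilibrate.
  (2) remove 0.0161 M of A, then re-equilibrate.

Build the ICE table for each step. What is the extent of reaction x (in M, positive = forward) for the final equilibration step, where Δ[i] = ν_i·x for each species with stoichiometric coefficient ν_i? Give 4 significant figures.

Q₀ = 0.2865 vs Keq = 0.188 ⇒ Q>K, reverse
Step 1:
                  M         A         J
  init            1   0.04642    0.0133
  Δ         0.01077  0.003591 -0.003591
  eq          1.011   0.05001  0.009709
  solve Keq expr → x = -0.003591; check Q = 0.188
Then add 0.01933 M of J.
Step 2:
                  M         A         J
  init        1.011   0.05001   0.02904
  Δ         0.04423   0.01474  -0.01474
  eq          1.055   0.06475    0.0143
  solve Keq expr → x = -0.01474; check Q = 0.188
Then remove 0.0161 M of A.
Step 3:
                  M         A         J
  init        1.055   0.04865    0.0143
  Δ        0.008089  0.002696 -0.002696
  eq          1.063   0.05135    0.0116
  solve Keq expr → x = -0.002696; check Q = 0.188

x = -0.002696 M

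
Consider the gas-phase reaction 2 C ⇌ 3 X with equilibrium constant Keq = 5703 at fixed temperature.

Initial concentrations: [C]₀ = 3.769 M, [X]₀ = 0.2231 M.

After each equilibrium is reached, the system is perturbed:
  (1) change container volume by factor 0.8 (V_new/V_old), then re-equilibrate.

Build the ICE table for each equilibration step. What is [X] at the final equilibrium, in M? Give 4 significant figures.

Q₀ = 7.8171e-04 vs Keq = 5703 ⇒ Q<K, forward
Step 1:
                  C         X
  init        3.769    0.2231
  Δ          -3.593     5.389
  eq         0.1761     5.612
  solve Keq expr → x = 1.796; check Q = 5703
Then change container volume by factor 0.8 (V_new/V_old).
Step 2:
                  C         X
  init       0.2201     7.016
  Δ         0.02408  -0.03612
  eq         0.2442      6.98
  solve Keq expr → x = -0.01204; check Q = 5703

[X]_eq = 6.98 M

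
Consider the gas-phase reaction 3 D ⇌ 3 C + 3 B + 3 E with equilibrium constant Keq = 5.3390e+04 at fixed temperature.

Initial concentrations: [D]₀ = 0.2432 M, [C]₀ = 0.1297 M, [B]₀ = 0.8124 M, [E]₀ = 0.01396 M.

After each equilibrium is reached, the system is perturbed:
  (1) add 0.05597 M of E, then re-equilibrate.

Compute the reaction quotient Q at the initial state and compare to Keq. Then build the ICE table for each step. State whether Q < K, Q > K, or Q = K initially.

Q₀ = 2.2126e-07; Q < K (proceeds forward)

Q₀ = 2.2126e-07 vs Keq = 5.3390e+04 ⇒ Q<K, forward
Step 1:
                   D          C          B          E
  I           0.2432     0.1297     0.8124    0.01396
  C          -0.2406     0.2406     0.2406     0.2406
  E         0.002635     0.3703      1.053     0.2545
  solve Keq expr → x = 0.08019; check Q = 5.3390e+04
Then add 0.05597 M of E.
Step 2:
                   D          C          B          E
  I         0.002635     0.3703      1.053     0.3105
  C       5.6700e-04 -5.6700e-04 -5.6700e-04 -5.6700e-04
  E         0.003202     0.3697      1.052     0.3099
  solve Keq expr → x = -1.8900e-04; check Q = 5.3390e+04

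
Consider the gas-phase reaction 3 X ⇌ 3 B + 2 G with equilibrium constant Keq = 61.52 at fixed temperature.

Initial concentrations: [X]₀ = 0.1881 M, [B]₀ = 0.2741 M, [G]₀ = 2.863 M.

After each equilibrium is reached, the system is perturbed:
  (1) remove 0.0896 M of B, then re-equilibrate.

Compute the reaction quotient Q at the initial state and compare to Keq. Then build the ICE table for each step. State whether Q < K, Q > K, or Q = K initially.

Q₀ = 25.36 vs Keq = 61.52 ⇒ Q<K, forward
Step 1:
                    X           B           G
  Initial      0.1881      0.2741       2.863
  Change     -0.03134     0.03134     0.02089
  Equil        0.1568      0.3054       2.884
  solve Keq expr → x = 0.01045; check Q = 61.52
Then remove 0.0896 M of B.
Step 2:
                    X           B           G
  Initial      0.1568      0.2158       2.884
  Change        -0.03        0.03        0.02
  Equil        0.1268      0.2458       2.904
  solve Keq expr → x = 0.01; check Q = 61.52

Q₀ = 25.36; Q < K (proceeds forward)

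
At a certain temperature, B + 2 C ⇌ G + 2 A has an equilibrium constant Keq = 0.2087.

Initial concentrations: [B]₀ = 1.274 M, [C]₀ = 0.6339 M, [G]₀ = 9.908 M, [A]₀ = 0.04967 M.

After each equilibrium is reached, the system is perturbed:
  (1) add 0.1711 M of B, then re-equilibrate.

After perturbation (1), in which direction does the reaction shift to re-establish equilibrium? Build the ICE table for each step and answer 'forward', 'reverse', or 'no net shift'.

Direction: forward

Q₀ = 0.04775 vs Keq = 0.2087 ⇒ Q<K, forward
Step 1:
                  B         C         G         A
  Initial     1.274    0.6339     9.908   0.04967
  Change   -0.02285  -0.04571   0.02285   0.04571
  Equil       1.251    0.5882     9.931   0.09538
  solve Keq expr → x = 0.02285; check Q = 0.2087
Then add 0.1711 M of B.
Step 2:
                  B         C         G         A
  Initial     1.422    0.5882     9.931   0.09538
  Change  -0.002645 -0.005291  0.002645  0.005291
  Equil        1.42    0.5829     9.933    0.1007
  solve Keq expr → x = 0.002645; check Q = 0.2087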